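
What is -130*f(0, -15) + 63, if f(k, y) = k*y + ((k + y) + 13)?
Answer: 323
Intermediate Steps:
f(k, y) = 13 + k + y + k*y (f(k, y) = k*y + (13 + k + y) = 13 + k + y + k*y)
-130*f(0, -15) + 63 = -130*(13 + 0 - 15 + 0*(-15)) + 63 = -130*(13 + 0 - 15 + 0) + 63 = -130*(-2) + 63 = 260 + 63 = 323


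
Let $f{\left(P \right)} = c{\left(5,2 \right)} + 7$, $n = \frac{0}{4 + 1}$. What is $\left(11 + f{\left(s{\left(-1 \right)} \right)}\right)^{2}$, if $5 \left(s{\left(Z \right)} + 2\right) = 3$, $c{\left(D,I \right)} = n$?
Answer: $324$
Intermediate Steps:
$n = 0$ ($n = \frac{0}{5} = 0 \cdot \frac{1}{5} = 0$)
$c{\left(D,I \right)} = 0$
$s{\left(Z \right)} = - \frac{7}{5}$ ($s{\left(Z \right)} = -2 + \frac{1}{5} \cdot 3 = -2 + \frac{3}{5} = - \frac{7}{5}$)
$f{\left(P \right)} = 7$ ($f{\left(P \right)} = 0 + 7 = 7$)
$\left(11 + f{\left(s{\left(-1 \right)} \right)}\right)^{2} = \left(11 + 7\right)^{2} = 18^{2} = 324$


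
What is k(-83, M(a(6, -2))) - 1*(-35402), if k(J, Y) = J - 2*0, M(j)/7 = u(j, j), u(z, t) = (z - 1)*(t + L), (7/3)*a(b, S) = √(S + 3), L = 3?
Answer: 35319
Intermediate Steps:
a(b, S) = 3*√(3 + S)/7 (a(b, S) = 3*√(S + 3)/7 = 3*√(3 + S)/7)
u(z, t) = (-1 + z)*(3 + t) (u(z, t) = (z - 1)*(t + 3) = (-1 + z)*(3 + t))
M(j) = -21 + 7*j² + 14*j (M(j) = 7*(-3 - j + 3*j + j*j) = 7*(-3 - j + 3*j + j²) = 7*(-3 + j² + 2*j) = -21 + 7*j² + 14*j)
k(J, Y) = J (k(J, Y) = J + 0 = J)
k(-83, M(a(6, -2))) - 1*(-35402) = -83 - 1*(-35402) = -83 + 35402 = 35319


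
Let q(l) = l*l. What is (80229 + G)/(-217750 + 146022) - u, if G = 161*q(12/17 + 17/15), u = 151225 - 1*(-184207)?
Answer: -782249035603423/2332056600 ≈ -3.3543e+5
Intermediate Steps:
q(l) = l²
u = 335432 (u = 151225 + 184207 = 335432)
G = 35413721/65025 (G = 161*(12/17 + 17/15)² = 161*(469/255)² = 161*(219961/65025) = 35413721/65025 ≈ 544.62)
(80229 + G)/(-217750 + 146022) - u = (80229 + 35413721/65025)/(-217750 + 146022) - 1*335432 = (5252304446/65025)/(-71728) - 335432 = (5252304446/65025)*(-1/71728) - 335432 = -2626152223/2332056600 - 335432 = -782249035603423/2332056600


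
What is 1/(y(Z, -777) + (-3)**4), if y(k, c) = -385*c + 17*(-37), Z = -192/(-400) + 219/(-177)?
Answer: 1/298597 ≈ 3.3490e-6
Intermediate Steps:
Z = -1117/1475 (Z = -192*(-1/400) + 219*(-1/177) = 12/25 - 73/59 = -1117/1475 ≈ -0.75729)
y(k, c) = -629 - 385*c (y(k, c) = -385*c - 629 = -629 - 385*c)
1/(y(Z, -777) + (-3)**4) = 1/((-629 - 385*(-777)) + (-3)**4) = 1/((-629 + 299145) + 81) = 1/(298516 + 81) = 1/298597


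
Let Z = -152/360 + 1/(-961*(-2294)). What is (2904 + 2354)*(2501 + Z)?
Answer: 652169176010341/49602015 ≈ 1.3148e+7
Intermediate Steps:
Z = -41886101/99204030 (Z = -152*1/360 - 1/961*(-1/2294) = -19/45 + 1/2204534 = -41886101/99204030 ≈ -0.42222)
(2904 + 2354)*(2501 + Z) = (2904 + 2354)*(2501 - 41886101/99204030) = 5258*(248067392929/99204030) = 652169176010341/49602015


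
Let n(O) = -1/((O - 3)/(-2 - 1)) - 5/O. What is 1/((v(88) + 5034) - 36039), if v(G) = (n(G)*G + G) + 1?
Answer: -85/2628021 ≈ -3.2344e-5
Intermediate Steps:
n(O) = -1/(1 - O/3) - 5/O (n(O) = -1/((-3 + O)/(-3)) - 5/O = -1/((-3 + O)*(-⅓)) - 5/O = -1/(1 - O/3) - 5/O)
v(G) = 1 + G + (15 - 2*G)/(-3 + G) (v(G) = (((15 - 2*G)/(G*(-3 + G)))*G + G) + 1 = ((15 - 2*G)/(-3 + G) + G) + 1 = (G + (15 - 2*G)/(-3 + G)) + 1 = 1 + G + (15 - 2*G)/(-3 + G))
1/((v(88) + 5034) - 36039) = 1/(((12 + 88² - 4*88)/(-3 + 88) + 5034) - 36039) = 1/(((12 + 7744 - 352)/85 + 5034) - 36039) = 1/(((1/85)*7404 + 5034) - 36039) = 1/((7404/85 + 5034) - 36039) = 1/(435294/85 - 36039) = 1/(-2628021/85) = -85/2628021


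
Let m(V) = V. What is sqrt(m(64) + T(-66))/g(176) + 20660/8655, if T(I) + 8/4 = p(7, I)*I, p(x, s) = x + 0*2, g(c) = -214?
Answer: 4132/1731 - 10*I/107 ≈ 2.3871 - 0.093458*I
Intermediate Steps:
p(x, s) = x (p(x, s) = x + 0 = x)
T(I) = -2 + 7*I
sqrt(m(64) + T(-66))/g(176) + 20660/8655 = sqrt(64 + (-2 + 7*(-66)))/(-214) + 20660/8655 = sqrt(64 + (-2 - 462))*(-1/214) + 20660*(1/8655) = sqrt(64 - 464)*(-1/214) + 4132/1731 = sqrt(-400)*(-1/214) + 4132/1731 = (20*I)*(-1/214) + 4132/1731 = -10*I/107 + 4132/1731 = 4132/1731 - 10*I/107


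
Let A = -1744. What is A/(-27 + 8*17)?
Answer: -16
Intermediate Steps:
A/(-27 + 8*17) = -1744/(-27 + 8*17) = -1744/(-27 + 136) = -1744/109 = -1744*1/109 = -16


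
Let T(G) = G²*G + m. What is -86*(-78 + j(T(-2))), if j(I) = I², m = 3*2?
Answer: 6364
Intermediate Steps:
m = 6
T(G) = 6 + G³ (T(G) = G²*G + 6 = G³ + 6 = 6 + G³)
-86*(-78 + j(T(-2))) = -86*(-78 + (6 + (-2)³)²) = -86*(-78 + (6 - 8)²) = -86*(-78 + (-2)²) = -86*(-78 + 4) = -86*(-74) = 6364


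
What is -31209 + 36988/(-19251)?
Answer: -600841447/19251 ≈ -31211.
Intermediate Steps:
-31209 + 36988/(-19251) = -31209 + 36988*(-1/19251) = -31209 - 36988/19251 = -600841447/19251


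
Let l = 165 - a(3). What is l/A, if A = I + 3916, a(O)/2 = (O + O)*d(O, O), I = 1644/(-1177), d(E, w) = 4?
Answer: 137709/4607488 ≈ 0.029888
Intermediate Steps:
I = -1644/1177 (I = 1644*(-1/1177) = -1644/1177 ≈ -1.3968)
a(O) = 16*O (a(O) = 2*((O + O)*4) = 2*((2*O)*4) = 2*(8*O) = 16*O)
l = 117 (l = 165 - 16*3 = 165 - 1*48 = 165 - 48 = 117)
A = 4607488/1177 (A = -1644/1177 + 3916 = 4607488/1177 ≈ 3914.6)
l/A = 117/(4607488/1177) = 117*(1177/4607488) = 137709/4607488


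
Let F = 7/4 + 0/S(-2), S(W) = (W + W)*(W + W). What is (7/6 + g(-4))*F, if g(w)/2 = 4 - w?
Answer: 721/24 ≈ 30.042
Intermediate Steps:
S(W) = 4*W² (S(W) = (2*W)*(2*W) = 4*W²)
g(w) = 8 - 2*w (g(w) = 2*(4 - w) = 8 - 2*w)
F = 7/4 (F = 7/4 + 0/((4*(-2)²)) = 7*(¼) + 0/((4*4)) = 7/4 + 0/16 = 7/4 + 0*(1/16) = 7/4 + 0 = 7/4 ≈ 1.7500)
(7/6 + g(-4))*F = (7/6 + (8 - 2*(-4)))*(7/4) = (7*(⅙) + (8 + 8))*(7/4) = (7/6 + 16)*(7/4) = (103/6)*(7/4) = 721/24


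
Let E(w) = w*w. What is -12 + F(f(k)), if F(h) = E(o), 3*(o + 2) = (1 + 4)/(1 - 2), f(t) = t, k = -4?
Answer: 13/9 ≈ 1.4444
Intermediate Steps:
o = -11/3 (o = -2 + ((1 + 4)/(1 - 2))/3 = -2 + (5/(-1))/3 = -2 + (5*(-1))/3 = -2 + (⅓)*(-5) = -2 - 5/3 = -11/3 ≈ -3.6667)
E(w) = w²
F(h) = 121/9 (F(h) = (-11/3)² = 121/9)
-12 + F(f(k)) = -12 + 121/9 = 13/9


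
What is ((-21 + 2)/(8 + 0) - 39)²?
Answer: 109561/64 ≈ 1711.9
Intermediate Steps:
((-21 + 2)/(8 + 0) - 39)² = (-19/8 - 39)² = (-331/8)² = 109561/64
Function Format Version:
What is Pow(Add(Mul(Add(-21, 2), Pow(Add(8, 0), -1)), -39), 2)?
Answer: Rational(109561, 64) ≈ 1711.9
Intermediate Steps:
Pow(Add(Mul(Add(-21, 2), Pow(Add(8, 0), -1)), -39), 2) = Pow(Add(Mul(-19, Pow(8, -1)), -39), 2) = Pow(Add(Mul(-19, Rational(1, 8)), -39), 2) = Pow(Add(Rational(-19, 8), -39), 2) = Pow(Rational(-331, 8), 2) = Rational(109561, 64)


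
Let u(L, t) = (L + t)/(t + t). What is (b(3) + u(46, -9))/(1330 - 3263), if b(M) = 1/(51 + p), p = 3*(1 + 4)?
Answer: 202/191367 ≈ 0.0010556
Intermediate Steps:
p = 15 (p = 3*5 = 15)
u(L, t) = (L + t)/(2*t) (u(L, t) = (L + t)/((2*t)) = (L + t)*(1/(2*t)) = (L + t)/(2*t))
b(M) = 1/66 (b(M) = 1/(51 + 15) = 1/66)
(b(3) + u(46, -9))/(1330 - 3263) = (1/66 + (½)*(46 - 9)/(-9))/(1330 - 3263) = (1/66 + (½)*(-⅑)*37)/(-1933) = (1/66 - 37/18)*(-1/1933) = -202/99*(-1/1933) = 202/191367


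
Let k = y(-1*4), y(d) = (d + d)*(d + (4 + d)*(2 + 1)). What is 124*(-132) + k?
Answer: -16336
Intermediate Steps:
y(d) = 2*d*(12 + 4*d) (y(d) = (2*d)*(d + (4 + d)*3) = (2*d)*(d + (12 + 3*d)) = (2*d)*(12 + 4*d) = 2*d*(12 + 4*d))
k = 32 (k = 8*(-1*4)*(3 - 1*4) = 8*(-4)*(3 - 4) = 8*(-4)*(-1) = 32)
124*(-132) + k = 124*(-132) + 32 = -16368 + 32 = -16336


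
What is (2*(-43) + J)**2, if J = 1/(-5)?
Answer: 185761/25 ≈ 7430.4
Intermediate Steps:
J = -1/5 (J = 1*(-1/5) = -1/5 ≈ -0.20000)
(2*(-43) + J)**2 = (2*(-43) - 1/5)**2 = (-86 - 1/5)**2 = (-431/5)**2 = 185761/25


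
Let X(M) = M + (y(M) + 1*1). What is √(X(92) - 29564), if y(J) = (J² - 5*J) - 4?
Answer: I*√21471 ≈ 146.53*I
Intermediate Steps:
y(J) = -4 + J² - 5*J
X(M) = -3 + M² - 4*M (X(M) = M + ((-4 + M² - 5*M) + 1*1) = M + ((-4 + M² - 5*M) + 1) = M + (-3 + M² - 5*M) = -3 + M² - 4*M)
√(X(92) - 29564) = √((-3 + 92² - 4*92) - 29564) = √((-3 + 8464 - 368) - 29564) = √(8093 - 29564) = √(-21471) = I*√21471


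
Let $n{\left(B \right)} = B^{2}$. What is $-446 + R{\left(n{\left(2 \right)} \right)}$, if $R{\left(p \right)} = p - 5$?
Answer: $-447$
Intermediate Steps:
$R{\left(p \right)} = -5 + p$
$-446 + R{\left(n{\left(2 \right)} \right)} = -446 - \left(5 - 2^{2}\right) = -446 + \left(-5 + 4\right) = -446 - 1 = -447$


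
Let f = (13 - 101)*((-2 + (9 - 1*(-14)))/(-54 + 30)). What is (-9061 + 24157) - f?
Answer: 15019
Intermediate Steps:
f = 77 (f = -88*(-2 + (9 + 14))/(-24) = -88*(-2 + 23)*(-1)/24 = -1848*(-1)/24 = -88*(-7/8) = 77)
(-9061 + 24157) - f = (-9061 + 24157) - 1*77 = 15096 - 77 = 15019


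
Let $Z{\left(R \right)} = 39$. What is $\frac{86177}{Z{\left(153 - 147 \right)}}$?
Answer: $\frac{6629}{3} \approx 2209.7$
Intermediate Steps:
$\frac{86177}{Z{\left(153 - 147 \right)}} = \frac{86177}{39} = 86177 \cdot \frac{1}{39} = \frac{6629}{3}$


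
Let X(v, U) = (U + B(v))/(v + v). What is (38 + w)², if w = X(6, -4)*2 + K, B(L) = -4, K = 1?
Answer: 12769/9 ≈ 1418.8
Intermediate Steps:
X(v, U) = (-4 + U)/(2*v) (X(v, U) = (U - 4)/(v + v) = (-4 + U)/((2*v)) = (-4 + U)*(1/(2*v)) = (-4 + U)/(2*v))
w = -⅓ (w = ((½)*(-4 - 4)/6)*2 + 1 = ((½)*(⅙)*(-8))*2 + 1 = -⅔*2 + 1 = -4/3 + 1 = -⅓ ≈ -0.33333)
(38 + w)² = (38 - ⅓)² = (113/3)² = 12769/9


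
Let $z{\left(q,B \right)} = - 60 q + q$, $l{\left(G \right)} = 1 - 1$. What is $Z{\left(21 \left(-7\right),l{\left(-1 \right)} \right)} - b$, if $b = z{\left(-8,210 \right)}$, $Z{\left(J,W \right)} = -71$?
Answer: $-543$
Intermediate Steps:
$l{\left(G \right)} = 0$ ($l{\left(G \right)} = 1 - 1 = 0$)
$z{\left(q,B \right)} = - 59 q$
$b = 472$ ($b = \left(-59\right) \left(-8\right) = 472$)
$Z{\left(21 \left(-7\right),l{\left(-1 \right)} \right)} - b = -71 - 472 = -543$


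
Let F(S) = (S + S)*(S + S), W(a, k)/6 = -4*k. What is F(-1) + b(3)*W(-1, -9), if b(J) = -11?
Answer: -2372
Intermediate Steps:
W(a, k) = -24*k (W(a, k) = 6*(-4*k) = -24*k)
F(S) = 4*S² (F(S) = (2*S)*(2*S) = 4*S²)
F(-1) + b(3)*W(-1, -9) = 4*(-1)² - (-264)*(-9) = 4*1 - 11*216 = 4 - 2376 = -2372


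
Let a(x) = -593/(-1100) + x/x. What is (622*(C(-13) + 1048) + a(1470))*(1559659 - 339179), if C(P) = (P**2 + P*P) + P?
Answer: 57326451672032/55 ≈ 1.0423e+12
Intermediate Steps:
C(P) = P + 2*P**2 (C(P) = (P**2 + P**2) + P = 2*P**2 + P = P + 2*P**2)
a(x) = 1693/1100 (a(x) = -593*(-1/1100) + 1 = 593/1100 + 1 = 1693/1100)
(622*(C(-13) + 1048) + a(1470))*(1559659 - 339179) = (622*(-13*(1 + 2*(-13)) + 1048) + 1693/1100)*(1559659 - 339179) = (622*(-13*(1 - 26) + 1048) + 1693/1100)*1220480 = (622*(-13*(-25) + 1048) + 1693/1100)*1220480 = (622*(325 + 1048) + 1693/1100)*1220480 = (622*1373 + 1693/1100)*1220480 = (854006 + 1693/1100)*1220480 = (939408293/1100)*1220480 = 57326451672032/55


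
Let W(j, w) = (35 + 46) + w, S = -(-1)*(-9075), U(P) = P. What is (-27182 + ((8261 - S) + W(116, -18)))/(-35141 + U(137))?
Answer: 3261/11668 ≈ 0.27948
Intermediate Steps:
S = -9075 (S = -1*9075 = -9075)
W(j, w) = 81 + w
(-27182 + ((8261 - S) + W(116, -18)))/(-35141 + U(137)) = (-27182 + ((8261 - 1*(-9075)) + (81 - 18)))/(-35141 + 137) = (-27182 + ((8261 + 9075) + 63))/(-35004) = (-27182 + (17336 + 63))*(-1/35004) = (-27182 + 17399)*(-1/35004) = -9783*(-1/35004) = 3261/11668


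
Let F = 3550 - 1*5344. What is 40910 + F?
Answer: 39116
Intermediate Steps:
F = -1794 (F = 3550 - 5344 = -1794)
40910 + F = 40910 - 1794 = 39116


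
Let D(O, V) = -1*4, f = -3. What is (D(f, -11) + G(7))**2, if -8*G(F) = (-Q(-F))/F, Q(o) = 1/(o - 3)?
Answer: 5022081/313600 ≈ 16.014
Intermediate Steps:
Q(o) = 1/(-3 + o)
D(O, V) = -4
G(F) = 1/(8*F*(-3 - F)) (G(F) = -(-1/(-3 - F))/(8*F) = -(-1)/(8*F*(-3 - F)) = 1/(8*F*(-3 - F)))
(D(f, -11) + G(7))**2 = (-4 - 1/8/(7*(3 + 7)))**2 = (-4 - 1/8*1/7/10)**2 = (-4 - 1/8*1/7*1/10)**2 = (-4 - 1/560)**2 = (-2241/560)**2 = 5022081/313600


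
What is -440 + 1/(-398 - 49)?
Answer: -196681/447 ≈ -440.00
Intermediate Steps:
-440 + 1/(-398 - 49) = -440 + 1/(-447) = -440 - 1/447 = -196681/447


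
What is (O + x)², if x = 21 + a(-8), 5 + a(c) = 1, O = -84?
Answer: 4489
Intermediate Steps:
a(c) = -4 (a(c) = -5 + 1 = -4)
x = 17 (x = 21 - 4 = 17)
(O + x)² = (-84 + 17)² = (-67)² = 4489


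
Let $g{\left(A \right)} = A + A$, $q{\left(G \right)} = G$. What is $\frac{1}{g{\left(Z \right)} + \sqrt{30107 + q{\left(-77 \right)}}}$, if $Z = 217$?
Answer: $\frac{31}{11309} - \frac{\sqrt{30030}}{158326} \approx 0.0016467$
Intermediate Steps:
$g{\left(A \right)} = 2 A$
$\frac{1}{g{\left(Z \right)} + \sqrt{30107 + q{\left(-77 \right)}}} = \frac{1}{2 \cdot 217 + \sqrt{30107 - 77}} = \frac{1}{434 + \sqrt{30030}}$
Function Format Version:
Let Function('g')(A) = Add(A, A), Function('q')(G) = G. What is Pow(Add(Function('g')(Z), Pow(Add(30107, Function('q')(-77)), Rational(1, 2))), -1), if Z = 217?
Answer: Add(Rational(31, 11309), Mul(Rational(-1, 158326), Pow(30030, Rational(1, 2)))) ≈ 0.0016467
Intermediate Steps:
Function('g')(A) = Mul(2, A)
Pow(Add(Function('g')(Z), Pow(Add(30107, Function('q')(-77)), Rational(1, 2))), -1) = Pow(Add(Mul(2, 217), Pow(Add(30107, -77), Rational(1, 2))), -1) = Pow(Add(434, Pow(30030, Rational(1, 2))), -1)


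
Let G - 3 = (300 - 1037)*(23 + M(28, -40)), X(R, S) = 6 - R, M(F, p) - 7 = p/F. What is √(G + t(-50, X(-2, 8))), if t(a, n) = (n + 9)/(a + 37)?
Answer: 3*I*√19373354/91 ≈ 145.1*I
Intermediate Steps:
M(F, p) = 7 + p/F
t(a, n) = (9 + n)/(37 + a)
G = -147379/7 (G = 3 + (300 - 1037)*(23 + (7 - 40/28)) = 3 - 737*(23 + (7 - 40*1/28)) = 3 - 737*(23 + (7 - 10/7)) = 3 - 737*(23 + 39/7) = 3 - 737*200/7 = 3 - 147400/7 = -147379/7 ≈ -21054.)
√(G + t(-50, X(-2, 8))) = √(-147379/7 + (9 + (6 - 1*(-2)))/(37 - 50)) = √(-147379/7 + (9 + (6 + 2))/(-13)) = √(-147379/7 - (9 + 8)/13) = √(-147379/7 - 1/13*17) = √(-147379/7 - 17/13) = √(-1916046/91) = 3*I*√19373354/91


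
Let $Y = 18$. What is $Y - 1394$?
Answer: $-1376$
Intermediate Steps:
$Y - 1394 = 18 - 1394 = -1376$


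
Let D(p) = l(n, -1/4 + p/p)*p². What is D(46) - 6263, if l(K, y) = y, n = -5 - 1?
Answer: -4676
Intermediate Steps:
n = -6
D(p) = 3*p²/4 (D(p) = (-1/4 + p/p)*p² = (-1*¼ + 1)*p² = (-¼ + 1)*p² = 3*p²/4)
D(46) - 6263 = (¾)*46² - 6263 = (¾)*2116 - 6263 = 1587 - 6263 = -4676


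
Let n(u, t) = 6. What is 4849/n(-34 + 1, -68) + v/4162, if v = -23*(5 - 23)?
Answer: 10092011/12486 ≈ 808.27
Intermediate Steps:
v = 414 (v = -23*(-18) = 414)
4849/n(-34 + 1, -68) + v/4162 = 4849/6 + 414/4162 = 4849*(⅙) + 414*(1/4162) = 4849/6 + 207/2081 = 10092011/12486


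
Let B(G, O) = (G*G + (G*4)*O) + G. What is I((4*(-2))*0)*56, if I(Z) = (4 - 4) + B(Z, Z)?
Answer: 0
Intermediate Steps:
B(G, O) = G + G² + 4*G*O (B(G, O) = (G² + (4*G)*O) + G = (G² + 4*G*O) + G = G + G² + 4*G*O)
I(Z) = Z*(1 + 5*Z) (I(Z) = (4 - 4) + Z*(1 + Z + 4*Z) = 0 + Z*(1 + 5*Z) = Z*(1 + 5*Z))
I((4*(-2))*0)*56 = (((4*(-2))*0)*(1 + 5*((4*(-2))*0)))*56 = ((-8*0)*(1 + 5*(-8*0)))*56 = (0*(1 + 5*0))*56 = (0*(1 + 0))*56 = (0*1)*56 = 0*56 = 0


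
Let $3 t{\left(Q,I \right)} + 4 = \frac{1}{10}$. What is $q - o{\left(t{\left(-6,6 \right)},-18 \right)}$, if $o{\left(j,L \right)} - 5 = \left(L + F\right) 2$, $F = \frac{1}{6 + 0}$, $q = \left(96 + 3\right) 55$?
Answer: $\frac{16427}{3} \approx 5475.7$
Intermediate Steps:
$t{\left(Q,I \right)} = - \frac{13}{10}$ ($t{\left(Q,I \right)} = - \frac{4}{3} + \frac{1}{3 \cdot 10} = - \frac{4}{3} + \frac{1}{3} \cdot \frac{1}{10} = - \frac{4}{3} + \frac{1}{30} = - \frac{13}{10}$)
$q = 5445$ ($q = 99 \cdot 55 = 5445$)
$F = \frac{1}{6} \approx 0.16667$
$o{\left(j,L \right)} = \frac{16}{3} + 2 L$ ($o{\left(j,L \right)} = 5 + \left(L + \frac{1}{6}\right) 2 = 5 + \left(\frac{1}{6} + L\right) 2 = 5 + \left(\frac{1}{3} + 2 L\right) = \frac{16}{3} + 2 L$)
$q - o{\left(t{\left(-6,6 \right)},-18 \right)} = 5445 - \left(\frac{16}{3} + 2 \left(-18\right)\right) = 5445 - \left(\frac{16}{3} - 36\right) = 5445 - - \frac{92}{3} = 5445 + \frac{92}{3} = \frac{16427}{3}$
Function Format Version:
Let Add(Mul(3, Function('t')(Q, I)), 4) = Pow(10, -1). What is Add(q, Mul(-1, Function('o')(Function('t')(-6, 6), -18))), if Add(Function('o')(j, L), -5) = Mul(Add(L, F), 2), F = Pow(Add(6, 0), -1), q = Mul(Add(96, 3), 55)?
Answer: Rational(16427, 3) ≈ 5475.7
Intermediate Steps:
Function('t')(Q, I) = Rational(-13, 10) (Function('t')(Q, I) = Add(Rational(-4, 3), Mul(Rational(1, 3), Pow(10, -1))) = Add(Rational(-4, 3), Mul(Rational(1, 3), Rational(1, 10))) = Add(Rational(-4, 3), Rational(1, 30)) = Rational(-13, 10))
q = 5445 (q = Mul(99, 55) = 5445)
F = Rational(1, 6) (F = Pow(6, -1) = Rational(1, 6) ≈ 0.16667)
Function('o')(j, L) = Add(Rational(16, 3), Mul(2, L)) (Function('o')(j, L) = Add(5, Mul(Add(L, Rational(1, 6)), 2)) = Add(5, Mul(Add(Rational(1, 6), L), 2)) = Add(5, Add(Rational(1, 3), Mul(2, L))) = Add(Rational(16, 3), Mul(2, L)))
Add(q, Mul(-1, Function('o')(Function('t')(-6, 6), -18))) = Add(5445, Mul(-1, Add(Rational(16, 3), Mul(2, -18)))) = Add(5445, Mul(-1, Add(Rational(16, 3), -36))) = Add(5445, Mul(-1, Rational(-92, 3))) = Add(5445, Rational(92, 3)) = Rational(16427, 3)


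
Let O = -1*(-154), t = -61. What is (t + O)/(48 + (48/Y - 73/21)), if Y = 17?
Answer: 33201/16903 ≈ 1.9642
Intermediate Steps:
O = 154
(t + O)/(48 + (48/Y - 73/21)) = (-61 + 154)/(48 + (48/17 - 73/21)) = 93/(48 + (48*(1/17) - 73*1/21)) = 93/(48 + (48/17 - 73/21)) = 93/(48 - 233/357) = 93/(16903/357) = (357/16903)*93 = 33201/16903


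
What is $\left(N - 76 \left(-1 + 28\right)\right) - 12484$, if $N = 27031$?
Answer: $12495$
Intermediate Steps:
$\left(N - 76 \left(-1 + 28\right)\right) - 12484 = \left(27031 - 76 \left(-1 + 28\right)\right) - 12484 = \left(27031 - 2052\right) - 12484 = 24979 - 12484 = 12495$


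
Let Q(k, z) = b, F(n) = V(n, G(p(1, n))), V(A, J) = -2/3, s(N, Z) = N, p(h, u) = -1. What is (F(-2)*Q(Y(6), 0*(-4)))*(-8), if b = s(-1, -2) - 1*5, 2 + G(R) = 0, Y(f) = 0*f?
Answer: -32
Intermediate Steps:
Y(f) = 0
G(R) = -2 (G(R) = -2 + 0 = -2)
V(A, J) = -⅔ (V(A, J) = -2*⅓ = -⅔)
F(n) = -⅔
b = -6 (b = -1 - 1*5 = -1 - 5 = -6)
Q(k, z) = -6
(F(-2)*Q(Y(6), 0*(-4)))*(-8) = -⅔*(-6)*(-8) = 4*(-8) = -32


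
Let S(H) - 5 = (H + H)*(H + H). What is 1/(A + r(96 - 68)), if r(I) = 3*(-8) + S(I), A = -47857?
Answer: -1/44740 ≈ -2.2351e-5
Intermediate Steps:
S(H) = 5 + 4*H² (S(H) = 5 + (H + H)*(H + H) = 5 + (2*H)*(2*H) = 5 + 4*H²)
r(I) = -19 + 4*I² (r(I) = 3*(-8) + (5 + 4*I²) = -24 + (5 + 4*I²) = -19 + 4*I²)
1/(A + r(96 - 68)) = 1/(-47857 + (-19 + 4*(96 - 68)²)) = 1/(-47857 + (-19 + 4*28²)) = 1/(-47857 + (-19 + 4*784)) = 1/(-47857 + (-19 + 3136)) = 1/(-47857 + 3117) = 1/(-44740) = -1/44740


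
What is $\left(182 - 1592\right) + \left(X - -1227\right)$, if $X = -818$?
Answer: $-1001$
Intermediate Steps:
$\left(182 - 1592\right) + \left(X - -1227\right) = \left(182 - 1592\right) - -409 = -1410 + \left(-818 + 1227\right) = -1410 + 409 = -1001$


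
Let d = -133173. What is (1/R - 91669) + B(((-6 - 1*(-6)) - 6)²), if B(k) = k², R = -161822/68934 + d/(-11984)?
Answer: -327189282742363/3620436367 ≈ -90373.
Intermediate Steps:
R = 3620436367/413052528 (R = -161822/68934 - 133173/(-11984) = -161822*1/68934 - 133173*(-1/11984) = -80911/34467 + 133173/11984 = 3620436367/413052528 ≈ 8.7651)
(1/R - 91669) + B(((-6 - 1*(-6)) - 6)²) = (1/(3620436367/413052528) - 91669) + (((-6 - 1*(-6)) - 6)²)² = (413052528/3620436367 - 91669) + (((-6 + 6) - 6)²)² = -331881368273995/3620436367 + ((0 - 6)²)² = -331881368273995/3620436367 + ((-6)²)² = -331881368273995/3620436367 + 36² = -331881368273995/3620436367 + 1296 = -327189282742363/3620436367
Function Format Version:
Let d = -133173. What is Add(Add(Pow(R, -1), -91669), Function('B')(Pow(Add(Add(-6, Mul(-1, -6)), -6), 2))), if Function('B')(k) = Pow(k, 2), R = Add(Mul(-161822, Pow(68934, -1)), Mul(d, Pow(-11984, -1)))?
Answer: Rational(-327189282742363, 3620436367) ≈ -90373.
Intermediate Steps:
R = Rational(3620436367, 413052528) (R = Add(Mul(-161822, Pow(68934, -1)), Mul(-133173, Pow(-11984, -1))) = Add(Mul(-161822, Rational(1, 68934)), Mul(-133173, Rational(-1, 11984))) = Add(Rational(-80911, 34467), Rational(133173, 11984)) = Rational(3620436367, 413052528) ≈ 8.7651)
Add(Add(Pow(R, -1), -91669), Function('B')(Pow(Add(Add(-6, Mul(-1, -6)), -6), 2))) = Add(Add(Pow(Rational(3620436367, 413052528), -1), -91669), Pow(Pow(Add(Add(-6, Mul(-1, -6)), -6), 2), 2)) = Add(Add(Rational(413052528, 3620436367), -91669), Pow(Pow(Add(Add(-6, 6), -6), 2), 2)) = Add(Rational(-331881368273995, 3620436367), Pow(Pow(Add(0, -6), 2), 2)) = Add(Rational(-331881368273995, 3620436367), Pow(Pow(-6, 2), 2)) = Add(Rational(-331881368273995, 3620436367), Pow(36, 2)) = Add(Rational(-331881368273995, 3620436367), 1296) = Rational(-327189282742363, 3620436367)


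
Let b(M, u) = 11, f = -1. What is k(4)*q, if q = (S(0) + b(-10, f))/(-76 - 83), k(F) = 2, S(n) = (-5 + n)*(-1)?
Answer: -32/159 ≈ -0.20126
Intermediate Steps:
S(n) = 5 - n
q = -16/159 (q = ((5 - 1*0) + 11)/(-76 - 83) = ((5 + 0) + 11)/(-159) = (5 + 11)*(-1/159) = 16*(-1/159) = -16/159 ≈ -0.10063)
k(4)*q = 2*(-16/159) = -32/159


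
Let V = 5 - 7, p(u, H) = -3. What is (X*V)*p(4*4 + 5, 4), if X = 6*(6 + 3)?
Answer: 324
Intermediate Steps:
X = 54 (X = 6*9 = 54)
V = -2
(X*V)*p(4*4 + 5, 4) = (54*(-2))*(-3) = -108*(-3) = 324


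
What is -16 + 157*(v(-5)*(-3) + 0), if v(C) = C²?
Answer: -11791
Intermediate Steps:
-16 + 157*(v(-5)*(-3) + 0) = -16 + 157*((-5)²*(-3) + 0) = -16 + 157*(25*(-3) + 0) = -16 + 157*(-75 + 0) = -16 + 157*(-75) = -16 - 11775 = -11791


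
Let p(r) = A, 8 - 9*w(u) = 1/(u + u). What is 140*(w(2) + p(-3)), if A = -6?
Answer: -6475/9 ≈ -719.44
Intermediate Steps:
w(u) = 8/9 - 1/(18*u) (w(u) = 8/9 - 1/(9*(u + u)) = 8/9 - 1/(2*u)/9 = 8/9 - 1/(18*u))
p(r) = -6
140*(w(2) + p(-3)) = 140*((1/18)*(-1 + 16*2)/2 - 6) = 140*((1/18)*(½)*(-1 + 32) - 6) = 140*((1/18)*(½)*31 - 6) = 140*(31/36 - 6) = 140*(-185/36) = -6475/9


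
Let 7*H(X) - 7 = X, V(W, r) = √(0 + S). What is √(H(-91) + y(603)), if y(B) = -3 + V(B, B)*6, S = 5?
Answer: √(-15 + 6*√5) ≈ 1.2584*I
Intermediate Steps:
V(W, r) = √5 (V(W, r) = √(0 + 5) = √5)
H(X) = 1 + X/7
y(B) = -3 + 6*√5 (y(B) = -3 + √5*6 = -3 + 6*√5)
√(H(-91) + y(603)) = √((1 + (⅐)*(-91)) + (-3 + 6*√5)) = √((1 - 13) + (-3 + 6*√5)) = √(-12 + (-3 + 6*√5)) = √(-15 + 6*√5)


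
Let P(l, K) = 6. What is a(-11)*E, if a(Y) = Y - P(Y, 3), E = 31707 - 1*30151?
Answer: -26452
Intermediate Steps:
E = 1556 (E = 31707 - 30151 = 1556)
a(Y) = -6 + Y (a(Y) = Y - 1*6 = Y - 6 = -6 + Y)
a(-11)*E = (-6 - 11)*1556 = -17*1556 = -26452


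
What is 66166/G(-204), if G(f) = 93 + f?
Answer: -66166/111 ≈ -596.09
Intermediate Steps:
66166/G(-204) = 66166/(93 - 204) = 66166/(-111) = 66166*(-1/111) = -66166/111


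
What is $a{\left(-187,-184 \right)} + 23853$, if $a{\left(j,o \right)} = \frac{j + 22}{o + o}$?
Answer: $\frac{8778069}{368} \approx 23853.0$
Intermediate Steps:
$a{\left(j,o \right)} = \frac{22 + j}{2 o}$
$a{\left(-187,-184 \right)} + 23853 = \frac{22 - 187}{2 \left(-184\right)} + 23853 = \frac{1}{2} \left(- \frac{1}{184}\right) \left(-165\right) + 23853 = \frac{165}{368} + 23853 = \frac{8778069}{368}$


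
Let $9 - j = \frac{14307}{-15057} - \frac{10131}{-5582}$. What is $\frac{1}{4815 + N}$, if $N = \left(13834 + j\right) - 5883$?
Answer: $\frac{28016058}{357880914019} \approx 7.8283 \cdot 10^{-5}$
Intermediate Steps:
$j = \frac{227917591}{28016058}$ ($j = 9 - \left(\frac{14307}{-15057} - \frac{10131}{-5582}\right) = 9 - \left(14307 \left(- \frac{1}{15057}\right) - - \frac{10131}{5582}\right) = 9 - \left(- \frac{4769}{5019} + \frac{10131}{5582}\right) = 9 - \frac{24226931}{28016058} = \frac{227917591}{28016058} \approx 8.1353$)
$N = \frac{222983594749}{28016058}$ ($N = \left(13834 + \frac{227917591}{28016058}\right) - 5883 = \frac{387802063963}{28016058} - 5883 = \frac{222983594749}{28016058} \approx 7959.1$)
$\frac{1}{4815 + N} = \frac{1}{4815 + \frac{222983594749}{28016058}} = \frac{1}{\frac{357880914019}{28016058}} = \frac{28016058}{357880914019}$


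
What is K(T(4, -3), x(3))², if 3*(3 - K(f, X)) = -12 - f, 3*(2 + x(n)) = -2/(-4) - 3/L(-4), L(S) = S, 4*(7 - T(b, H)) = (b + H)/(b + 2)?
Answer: 450241/5184 ≈ 86.852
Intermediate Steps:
T(b, H) = 7 - (H + b)/(4*(2 + b)) (T(b, H) = 7 - (b + H)/(4*(b + 2)) = 7 - (H + b)/(4*(2 + b)))
x(n) = -19/12 (x(n) = -2 + (-2/(-4) - 3/(-4))/3 = -2 + (-2*(-¼) - 3*(-¼))/3 = -2 + (½ + ¾)/3 = -2 + (⅓)*(5/4) = -2 + 5/12 = -19/12)
K(f, X) = 7 + f/3 (K(f, X) = 3 - (-12 - f)/3 = 3 + (4 + f/3) = 7 + f/3)
K(T(4, -3), x(3))² = (7 + ((56 - 1*(-3) + 27*4)/(4*(2 + 4)))/3)² = (7 + ((¼)*(56 + 3 + 108)/6)/3)² = (7 + ((¼)*(⅙)*167)/3)² = (7 + (⅓)*(167/24))² = (7 + 167/72)² = (671/72)² = 450241/5184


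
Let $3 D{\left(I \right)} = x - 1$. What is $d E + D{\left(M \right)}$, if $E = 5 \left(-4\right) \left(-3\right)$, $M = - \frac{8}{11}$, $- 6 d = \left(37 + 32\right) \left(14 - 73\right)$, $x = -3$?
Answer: $\frac{122126}{3} \approx 40709.0$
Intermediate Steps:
$d = \frac{1357}{2}$ ($d = - \frac{\left(37 + 32\right) \left(14 - 73\right)}{6} = - \frac{69 \left(-59\right)}{6} = \left(- \frac{1}{6}\right) \left(-4071\right) = \frac{1357}{2} \approx 678.5$)
$M = - \frac{8}{11}$ ($M = \left(-8\right) \frac{1}{11} = - \frac{8}{11} \approx -0.72727$)
$E = 60$ ($E = \left(-20\right) \left(-3\right) = 60$)
$D{\left(I \right)} = - \frac{4}{3}$ ($D{\left(I \right)} = \frac{-3 - 1}{3} = \frac{1}{3} \left(-4\right) = - \frac{4}{3}$)
$d E + D{\left(M \right)} = \frac{1357}{2} \cdot 60 - \frac{4}{3} = 40710 - \frac{4}{3} = \frac{122126}{3}$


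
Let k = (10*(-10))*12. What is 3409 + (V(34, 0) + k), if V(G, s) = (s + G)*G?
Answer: 3365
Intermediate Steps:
k = -1200 (k = -100*12 = -1200)
V(G, s) = G*(G + s) (V(G, s) = (G + s)*G = G*(G + s))
3409 + (V(34, 0) + k) = 3409 + (34*(34 + 0) - 1200) = 3409 + (34*34 - 1200) = 3409 + (1156 - 1200) = 3409 - 44 = 3365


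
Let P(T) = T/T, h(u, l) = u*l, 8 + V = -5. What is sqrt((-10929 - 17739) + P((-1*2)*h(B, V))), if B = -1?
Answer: I*sqrt(28667) ≈ 169.31*I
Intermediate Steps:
V = -13 (V = -8 - 5 = -13)
h(u, l) = l*u
P(T) = 1
sqrt((-10929 - 17739) + P((-1*2)*h(B, V))) = sqrt((-10929 - 17739) + 1) = sqrt(-28668 + 1) = sqrt(-28667) = I*sqrt(28667)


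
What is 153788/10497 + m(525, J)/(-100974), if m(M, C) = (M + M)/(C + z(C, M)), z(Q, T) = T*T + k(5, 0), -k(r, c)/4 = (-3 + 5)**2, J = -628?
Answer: 101668263370891/6939499592679 ≈ 14.651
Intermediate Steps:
k(r, c) = -16 (k(r, c) = -4*(-3 + 5)**2 = -4*2**2 = -4*4 = -16)
z(Q, T) = -16 + T**2 (z(Q, T) = T*T - 16 = T**2 - 16 = -16 + T**2)
m(M, C) = 2*M/(-16 + C + M**2) (m(M, C) = (M + M)/(C + (-16 + M**2)) = (2*M)/(-16 + C + M**2) = 2*M/(-16 + C + M**2))
153788/10497 + m(525, J)/(-100974) = 153788/10497 + (2*525/(-16 - 628 + 525**2))/(-100974) = 153788*(1/10497) + (2*525/(-16 - 628 + 275625))*(-1/100974) = 153788/10497 + (2*525/274981)*(-1/100974) = 153788/10497 + (2*525*(1/274981))*(-1/100974) = 153788/10497 + (150/39283)*(-1/100974) = 153788/10497 - 25/661093607 = 101668263370891/6939499592679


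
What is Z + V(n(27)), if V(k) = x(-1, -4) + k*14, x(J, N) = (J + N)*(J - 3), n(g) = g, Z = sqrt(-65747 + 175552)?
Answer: 398 + sqrt(109805) ≈ 729.37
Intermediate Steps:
Z = sqrt(109805) ≈ 331.37
x(J, N) = (-3 + J)*(J + N) (x(J, N) = (J + N)*(-3 + J) = (-3 + J)*(J + N))
V(k) = 20 + 14*k (V(k) = ((-1)**2 - 3*(-1) - 3*(-4) - 1*(-4)) + k*14 = (1 + 3 + 12 + 4) + 14*k = 20 + 14*k)
Z + V(n(27)) = sqrt(109805) + (20 + 14*27) = sqrt(109805) + (20 + 378) = sqrt(109805) + 398 = 398 + sqrt(109805)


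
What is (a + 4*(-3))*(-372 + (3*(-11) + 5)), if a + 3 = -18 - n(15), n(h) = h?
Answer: 19200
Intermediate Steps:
a = -36 (a = -3 + (-18 - 1*15) = -3 + (-18 - 15) = -3 - 33 = -36)
(a + 4*(-3))*(-372 + (3*(-11) + 5)) = (-36 + 4*(-3))*(-372 + (3*(-11) + 5)) = (-36 - 12)*(-372 + (-33 + 5)) = -48*(-372 - 28) = -48*(-400) = 19200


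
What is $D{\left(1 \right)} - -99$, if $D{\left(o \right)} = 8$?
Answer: $107$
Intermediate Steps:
$D{\left(1 \right)} - -99 = 8 - -99 = 8 + 99 = 107$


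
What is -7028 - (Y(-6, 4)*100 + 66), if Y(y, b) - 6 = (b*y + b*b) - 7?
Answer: -6194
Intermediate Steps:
Y(y, b) = -1 + b² + b*y (Y(y, b) = 6 + ((b*y + b*b) - 7) = 6 + ((b*y + b²) - 7) = 6 + ((b² + b*y) - 7) = 6 + (-7 + b² + b*y) = -1 + b² + b*y)
-7028 - (Y(-6, 4)*100 + 66) = -7028 - ((-1 + 4² + 4*(-6))*100 + 66) = -7028 - ((-1 + 16 - 24)*100 + 66) = -7028 - (-9*100 + 66) = -7028 - (-900 + 66) = -7028 - 1*(-834) = -7028 + 834 = -6194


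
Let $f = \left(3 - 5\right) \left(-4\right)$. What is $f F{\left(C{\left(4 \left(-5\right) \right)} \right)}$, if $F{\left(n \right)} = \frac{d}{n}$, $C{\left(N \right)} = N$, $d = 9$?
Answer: $- \frac{18}{5} \approx -3.6$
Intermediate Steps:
$f = 8$ ($f = \left(-2\right) \left(-4\right) = 8$)
$F{\left(n \right)} = \frac{9}{n}$
$f F{\left(C{\left(4 \left(-5\right) \right)} \right)} = 8 \frac{9}{4 \left(-5\right)} = 8 \frac{9}{-20} = 8 \cdot 9 \left(- \frac{1}{20}\right) = 8 \left(- \frac{9}{20}\right) = - \frac{18}{5}$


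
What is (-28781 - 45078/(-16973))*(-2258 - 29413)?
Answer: 1406350279935/1543 ≈ 9.1144e+8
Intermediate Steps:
(-28781 - 45078/(-16973))*(-2258 - 29413) = (-28781 - 45078*(-1/16973))*(-31671) = (-28781 + 4098/1543)*(-31671) = -44404985/1543*(-31671) = 1406350279935/1543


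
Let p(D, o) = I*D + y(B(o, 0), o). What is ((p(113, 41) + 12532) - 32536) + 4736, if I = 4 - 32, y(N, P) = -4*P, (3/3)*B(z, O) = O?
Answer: -18596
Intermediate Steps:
B(z, O) = O
I = -28
p(D, o) = -28*D - 4*o
((p(113, 41) + 12532) - 32536) + 4736 = (((-28*113 - 4*41) + 12532) - 32536) + 4736 = (((-3164 - 164) + 12532) - 32536) + 4736 = ((-3328 + 12532) - 32536) + 4736 = (9204 - 32536) + 4736 = -23332 + 4736 = -18596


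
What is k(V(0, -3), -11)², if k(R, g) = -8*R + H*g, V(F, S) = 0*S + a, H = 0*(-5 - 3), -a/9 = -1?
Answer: 5184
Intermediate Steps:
a = 9 (a = -9*(-1) = 9)
H = 0 (H = 0*(-8) = 0)
V(F, S) = 9 (V(F, S) = 0*S + 9 = 0 + 9 = 9)
k(R, g) = -8*R (k(R, g) = -8*R + 0*g = -8*R + 0 = -8*R)
k(V(0, -3), -11)² = (-8*9)² = (-72)² = 5184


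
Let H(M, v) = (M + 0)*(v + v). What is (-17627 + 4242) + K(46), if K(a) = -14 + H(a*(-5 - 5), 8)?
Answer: -20759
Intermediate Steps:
H(M, v) = 2*M*v (H(M, v) = M*(2*v) = 2*M*v)
K(a) = -14 - 160*a (K(a) = -14 + 2*(a*(-5 - 5))*8 = -14 + 2*(a*(-10))*8 = -14 + 2*(-10*a)*8 = -14 - 160*a)
(-17627 + 4242) + K(46) = (-17627 + 4242) + (-14 - 160*46) = -13385 + (-14 - 7360) = -13385 - 7374 = -20759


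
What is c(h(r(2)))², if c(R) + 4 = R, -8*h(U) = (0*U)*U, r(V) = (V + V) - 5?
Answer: 16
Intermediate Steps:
r(V) = -5 + 2*V (r(V) = 2*V - 5 = -5 + 2*V)
h(U) = 0 (h(U) = -0*U*U/8 = -0*U = -⅛*0 = 0)
c(R) = -4 + R
c(h(r(2)))² = (-4 + 0)² = (-4)² = 16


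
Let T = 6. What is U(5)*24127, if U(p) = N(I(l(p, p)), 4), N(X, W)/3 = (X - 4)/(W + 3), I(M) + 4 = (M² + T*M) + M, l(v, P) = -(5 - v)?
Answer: -579048/7 ≈ -82721.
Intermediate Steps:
l(v, P) = -5 + v
I(M) = -4 + M² + 7*M (I(M) = -4 + ((M² + 6*M) + M) = -4 + (M² + 7*M) = -4 + M² + 7*M)
N(X, W) = 3*(-4 + X)/(3 + W) (N(X, W) = 3*((X - 4)/(W + 3)) = 3*((-4 + X)/(3 + W)) = 3*(-4 + X)/(3 + W))
U(p) = -129/7 + 3*p + 3*(-5 + p)²/7 (U(p) = 3*(-4 + (-4 + (-5 + p)² + 7*(-5 + p)))/(3 + 4) = 3*(-4 + (-4 + (-5 + p)² + (-35 + 7*p)))/7 = 3*(⅐)*(-4 + (-39 + (-5 + p)² + 7*p)) = 3*(⅐)*(-43 + (-5 + p)² + 7*p) = -129/7 + 3*p + 3*(-5 + p)²/7)
U(5)*24127 = (-54/7 - 9/7*5 + (3/7)*5²)*24127 = (-54/7 - 45/7 + (3/7)*25)*24127 = (-54/7 - 45/7 + 75/7)*24127 = -24/7*24127 = -579048/7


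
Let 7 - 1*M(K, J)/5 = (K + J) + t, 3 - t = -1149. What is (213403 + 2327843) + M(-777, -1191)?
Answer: 2545361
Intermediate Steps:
t = 1152 (t = 3 - 1*(-1149) = 3 + 1149 = 1152)
M(K, J) = -5725 - 5*J - 5*K (M(K, J) = 35 - 5*((K + J) + 1152) = 35 - 5*((J + K) + 1152) = 35 - 5*(1152 + J + K) = 35 + (-5760 - 5*J - 5*K) = -5725 - 5*J - 5*K)
(213403 + 2327843) + M(-777, -1191) = (213403 + 2327843) + (-5725 - 5*(-1191) - 5*(-777)) = 2541246 + (-5725 + 5955 + 3885) = 2541246 + 4115 = 2545361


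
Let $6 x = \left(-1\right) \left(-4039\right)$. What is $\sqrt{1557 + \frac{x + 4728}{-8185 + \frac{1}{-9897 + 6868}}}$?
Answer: $\frac{\sqrt{956622211868172509}}{24792366} \approx 39.451$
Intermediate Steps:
$x = \frac{4039}{6}$ ($x = \frac{\left(-1\right) \left(-4039\right)}{6} = \frac{1}{6} \cdot 4039 = \frac{4039}{6} \approx 673.17$)
$\sqrt{1557 + \frac{x + 4728}{-8185 + \frac{1}{-9897 + 6868}}} = \sqrt{1557 + \frac{\frac{4039}{6} + 4728}{-8185 + \frac{1}{-9897 + 6868}}} = \sqrt{1557 + \frac{32407}{6 \left(-8185 + \frac{1}{-3029}\right)}} = \sqrt{1557 + \frac{32407}{6 \left(-8185 - \frac{1}{3029}\right)}} = \sqrt{1557 + \frac{32407}{6 \left(- \frac{24792366}{3029}\right)}} = \sqrt{1557 + \frac{32407}{6} \left(- \frac{3029}{24792366}\right)} = \sqrt{1557 - \frac{98160803}{148754196}} = \sqrt{\frac{231512122369}{148754196}} = \frac{\sqrt{956622211868172509}}{24792366}$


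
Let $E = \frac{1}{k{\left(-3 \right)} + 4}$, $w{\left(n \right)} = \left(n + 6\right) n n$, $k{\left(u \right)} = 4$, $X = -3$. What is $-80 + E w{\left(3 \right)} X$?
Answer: $- \frac{883}{8} \approx -110.38$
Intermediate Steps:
$w{\left(n \right)} = n^{2} \left(6 + n\right)$ ($w{\left(n \right)} = \left(6 + n\right) n^{2} = n^{2} \left(6 + n\right)$)
$E = \frac{1}{8}$ ($E = \frac{1}{4 + 4} = \frac{1}{8} \approx 0.125$)
$-80 + E w{\left(3 \right)} X = -80 + \frac{3^{2} \left(6 + 3\right)}{8} \left(-3\right) = -80 + \frac{9 \cdot 9}{8} \left(-3\right) = -80 + \frac{1}{8} \cdot 81 \left(-3\right) = -80 + \frac{81}{8} \left(-3\right) = -80 - \frac{243}{8} = - \frac{883}{8}$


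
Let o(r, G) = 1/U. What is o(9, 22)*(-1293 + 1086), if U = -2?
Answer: 207/2 ≈ 103.50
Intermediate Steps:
o(r, G) = -1/2 (o(r, G) = 1/(-2) = -1/2)
o(9, 22)*(-1293 + 1086) = -(-1293 + 1086)/2 = -1/2*(-207) = 207/2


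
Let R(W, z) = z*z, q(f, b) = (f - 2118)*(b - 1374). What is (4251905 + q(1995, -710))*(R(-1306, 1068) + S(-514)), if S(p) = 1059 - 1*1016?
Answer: 5142397174079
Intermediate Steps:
q(f, b) = (-2118 + f)*(-1374 + b)
S(p) = 43 (S(p) = 1059 - 1016 = 43)
R(W, z) = z²
(4251905 + q(1995, -710))*(R(-1306, 1068) + S(-514)) = (4251905 + (2910132 - 2118*(-710) - 1374*1995 - 710*1995))*(1068² + 43) = (4251905 + (2910132 + 1503780 - 2741130 - 1416450))*(1140624 + 43) = (4251905 + 256332)*1140667 = 4508237*1140667 = 5142397174079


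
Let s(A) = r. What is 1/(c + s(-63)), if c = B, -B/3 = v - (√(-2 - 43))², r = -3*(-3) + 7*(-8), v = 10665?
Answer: -1/32177 ≈ -3.1078e-5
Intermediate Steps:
r = -47 (r = 9 - 56 = -47)
B = -32130 (B = -3*(10665 - (√(-2 - 43))²) = -3*(10665 - (√(-45))²) = -3*(10665 - (3*I*√5)²) = -3*(10665 - 1*(-45)) = -3*(10665 + 45) = -3*10710 = -32130)
s(A) = -47
c = -32130
1/(c + s(-63)) = 1/(-32130 - 47) = 1/(-32177) = -1/32177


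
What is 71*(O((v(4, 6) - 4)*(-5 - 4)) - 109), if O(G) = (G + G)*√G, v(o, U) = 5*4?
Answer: -7739 - 245376*I ≈ -7739.0 - 2.4538e+5*I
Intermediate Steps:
v(o, U) = 20
O(G) = 2*G^(3/2) (O(G) = (2*G)*√G = 2*G^(3/2))
71*(O((v(4, 6) - 4)*(-5 - 4)) - 109) = 71*(2*((20 - 4)*(-5 - 4))^(3/2) - 109) = 71*(2*(16*(-9))^(3/2) - 109) = 71*(2*(-144)^(3/2) - 109) = 71*(2*(-1728*I) - 109) = 71*(-3456*I - 109) = 71*(-109 - 3456*I) = -7739 - 245376*I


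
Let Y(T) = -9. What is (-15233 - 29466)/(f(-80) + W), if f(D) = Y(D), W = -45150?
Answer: 44699/45159 ≈ 0.98981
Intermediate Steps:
f(D) = -9
(-15233 - 29466)/(f(-80) + W) = (-15233 - 29466)/(-9 - 45150) = -44699/(-45159) = -44699*(-1/45159) = 44699/45159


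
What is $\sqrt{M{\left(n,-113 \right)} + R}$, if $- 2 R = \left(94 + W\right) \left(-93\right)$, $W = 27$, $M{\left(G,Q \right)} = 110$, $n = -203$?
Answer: $\frac{\sqrt{22946}}{2} \approx 75.74$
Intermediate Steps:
$R = \frac{11253}{2}$ ($R = - \frac{\left(94 + 27\right) \left(-93\right)}{2} = - \frac{121 \left(-93\right)}{2} = \left(- \frac{1}{2}\right) \left(-11253\right) = \frac{11253}{2} \approx 5626.5$)
$\sqrt{M{\left(n,-113 \right)} + R} = \sqrt{110 + \frac{11253}{2}} = \sqrt{\frac{11473}{2}} = \frac{\sqrt{22946}}{2}$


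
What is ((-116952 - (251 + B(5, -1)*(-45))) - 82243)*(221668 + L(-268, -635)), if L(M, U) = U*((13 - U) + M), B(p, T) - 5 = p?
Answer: 3906689472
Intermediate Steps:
B(p, T) = 5 + p
L(M, U) = U*(13 + M - U)
((-116952 - (251 + B(5, -1)*(-45))) - 82243)*(221668 + L(-268, -635)) = ((-116952 - (251 + (5 + 5)*(-45))) - 82243)*(221668 - 635*(13 - 268 - 1*(-635))) = ((-116952 - (251 + 10*(-45))) - 82243)*(221668 - 635*(13 - 268 + 635)) = ((-116952 - (251 - 450)) - 82243)*(221668 - 635*380) = ((-116952 - 1*(-199)) - 82243)*(221668 - 241300) = ((-116952 + 199) - 82243)*(-19632) = (-116753 - 82243)*(-19632) = -198996*(-19632) = 3906689472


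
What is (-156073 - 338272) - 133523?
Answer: -627868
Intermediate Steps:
(-156073 - 338272) - 133523 = -494345 - 133523 = -627868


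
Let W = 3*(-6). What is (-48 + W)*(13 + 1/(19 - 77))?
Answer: -24849/29 ≈ -856.86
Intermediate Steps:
W = -18
(-48 + W)*(13 + 1/(19 - 77)) = (-48 - 18)*(13 + 1/(19 - 77)) = -66*(13 + 1/(-58)) = -66*(13 - 1/58) = -66*753/58 = -24849/29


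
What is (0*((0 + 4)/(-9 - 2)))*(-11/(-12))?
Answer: 0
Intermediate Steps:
(0*((0 + 4)/(-9 - 2)))*(-11/(-12)) = (0*(4/(-11)))*(-11*(-1/12)) = (0*(4*(-1/11)))*(11/12) = (0*(-4/11))*(11/12) = 0*(11/12) = 0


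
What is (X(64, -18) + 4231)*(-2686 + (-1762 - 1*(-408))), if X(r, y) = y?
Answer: -17020520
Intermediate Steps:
(X(64, -18) + 4231)*(-2686 + (-1762 - 1*(-408))) = (-18 + 4231)*(-2686 + (-1762 - 1*(-408))) = 4213*(-2686 + (-1762 + 408)) = 4213*(-2686 - 1354) = 4213*(-4040) = -17020520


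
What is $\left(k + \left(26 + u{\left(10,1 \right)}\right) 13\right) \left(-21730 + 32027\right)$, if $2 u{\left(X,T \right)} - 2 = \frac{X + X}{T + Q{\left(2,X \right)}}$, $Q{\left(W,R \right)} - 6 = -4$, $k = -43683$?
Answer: $- \frac{1337230202}{3} \approx -4.4574 \cdot 10^{8}$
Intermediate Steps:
$Q{\left(W,R \right)} = 2$ ($Q{\left(W,R \right)} = 6 - 4 = 2$)
$u{\left(X,T \right)} = 1 + \frac{X}{2 + T}$ ($u{\left(X,T \right)} = 1 + \frac{\left(X + X\right) \frac{1}{T + 2}}{2} = 1 + \frac{2 X \frac{1}{2 + T}}{2} = 1 + \frac{X}{2 + T}$)
$\left(k + \left(26 + u{\left(10,1 \right)}\right) 13\right) \left(-21730 + 32027\right) = \left(-43683 + \left(26 + \frac{2 + 1 + 10}{2 + 1}\right) 13\right) \left(-21730 + 32027\right) = \left(-43683 + \left(26 + \frac{1}{3} \cdot 13\right) 13\right) 10297 = \left(-43683 + \left(26 + \frac{13}{3}\right) 13\right) 10297 = \left(-43683 + \frac{91}{3} \cdot 13\right) 10297 = \left(-43683 + \frac{1183}{3}\right) 10297 = \left(- \frac{129866}{3}\right) 10297 = - \frac{1337230202}{3}$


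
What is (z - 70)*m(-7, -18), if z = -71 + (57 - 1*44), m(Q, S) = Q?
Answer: 896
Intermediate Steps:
z = -58 (z = -71 + (57 - 44) = -71 + 13 = -58)
(z - 70)*m(-7, -18) = (-58 - 70)*(-7) = -128*(-7) = 896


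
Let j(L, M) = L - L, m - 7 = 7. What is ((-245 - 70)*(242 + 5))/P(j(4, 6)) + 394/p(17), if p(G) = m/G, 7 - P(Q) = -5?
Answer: -168149/28 ≈ -6005.3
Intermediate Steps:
m = 14 (m = 7 + 7 = 14)
j(L, M) = 0
P(Q) = 12 (P(Q) = 7 - 1*(-5) = 7 + 5 = 12)
p(G) = 14/G
((-245 - 70)*(242 + 5))/P(j(4, 6)) + 394/p(17) = ((-245 - 70)*(242 + 5))/12 + 394/((14/17)) = -315*247*(1/12) + 394/((14*(1/17))) = -77805*1/12 + 394/(14/17) = -25935/4 + 394*(17/14) = -25935/4 + 3349/7 = -168149/28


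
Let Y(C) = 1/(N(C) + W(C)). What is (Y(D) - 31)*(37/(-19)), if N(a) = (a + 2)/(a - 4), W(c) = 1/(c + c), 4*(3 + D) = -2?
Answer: 999/38 ≈ 26.289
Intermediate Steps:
D = -7/2 (D = -3 + (1/4)*(-2) = -3 - 1/2 = -7/2 ≈ -3.5000)
W(c) = 1/(2*c)
N(a) = (2 + a)/(-4 + a)
Y(C) = 1/(1/(2*C) + (2 + C)/(-4 + C)) (Y(C) = 1/((2 + C)/(-4 + C) + 1/(2*C)) = 1/(1/(2*C) + (2 + C)/(-4 + C)))
(Y(D) - 31)*(37/(-19)) = (2*(-7/2)*(-4 - 7/2)/(-4 - 7/2 + 2*(-7/2)*(2 - 7/2)) - 31)*(37/(-19)) = (2*(-7/2)*(-15/2)/(-4 - 7/2 + 2*(-7/2)*(-3/2)) - 31)*(37*(-1/19)) = (2*(-7/2)*(-15/2)/(-4 - 7/2 + 21/2) - 31)*(-37/19) = (2*(-7/2)*(-15/2)/3 - 31)*(-37/19) = (2*(-7/2)*(1/3)*(-15/2) - 31)*(-37/19) = (35/2 - 31)*(-37/19) = -27/2*(-37/19) = 999/38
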